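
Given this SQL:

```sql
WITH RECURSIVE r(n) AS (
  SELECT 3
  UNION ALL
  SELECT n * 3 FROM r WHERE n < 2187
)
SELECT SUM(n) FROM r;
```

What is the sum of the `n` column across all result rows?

3279

Base: n=3.
Iteration 1: 3 < 2187 holds -> n = 3 * 3 = 9.
Iteration 2: 9 < 2187 holds -> n = 9 * 3 = 27.
Iteration 3: 27 < 2187 holds -> n = 27 * 3 = 81.
Iteration 4: 81 < 2187 holds -> n = 81 * 3 = 243.
Iteration 5: 243 < 2187 holds -> n = 243 * 3 = 729.
Iteration 6: 729 < 2187 holds -> n = 729 * 3 = 2187.
Iteration 7: 2187 < 2187 fails; recursion stops.
SUM(n) = 3 + 9 + 27 + 81 + 243 + 729 + 2187 = 3279.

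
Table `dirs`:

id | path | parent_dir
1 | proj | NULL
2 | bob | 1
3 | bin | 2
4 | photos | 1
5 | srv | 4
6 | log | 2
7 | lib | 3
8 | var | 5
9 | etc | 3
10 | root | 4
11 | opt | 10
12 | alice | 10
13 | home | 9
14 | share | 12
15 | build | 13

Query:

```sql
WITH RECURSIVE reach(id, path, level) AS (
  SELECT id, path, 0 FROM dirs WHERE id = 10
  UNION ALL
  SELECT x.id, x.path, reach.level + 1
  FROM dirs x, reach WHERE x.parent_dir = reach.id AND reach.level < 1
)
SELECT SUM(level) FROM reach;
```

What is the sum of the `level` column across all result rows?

2

Base: id=10 (root) at level 0.
Iteration 1: rows with parent_dir in {10} -> opt (id 11, level 1), alice (id 12, level 1).
Iteration 2: level < 1 fails for all current rows; recursion stops.
SUM(level) = 0 + 1 + 1 = 2.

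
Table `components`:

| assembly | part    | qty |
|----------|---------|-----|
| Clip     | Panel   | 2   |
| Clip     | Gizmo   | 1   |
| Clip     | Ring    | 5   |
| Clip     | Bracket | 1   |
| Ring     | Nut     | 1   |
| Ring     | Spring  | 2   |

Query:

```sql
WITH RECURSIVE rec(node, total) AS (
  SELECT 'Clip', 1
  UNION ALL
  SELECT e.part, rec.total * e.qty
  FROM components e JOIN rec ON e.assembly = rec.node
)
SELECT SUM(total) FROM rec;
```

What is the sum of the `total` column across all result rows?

Base: (Clip, total=1).
Iteration 1: components of {Clip} -> Bracket = 1*1 = 1, Gizmo = 1*1 = 1, Panel = 1*2 = 2, Ring = 1*5 = 5.
Iteration 2: components of {Bracket,Gizmo,Panel,Ring} -> Nut = 5*1 = 5, Spring = 5*2 = 10.
Iteration 3: no further components; recursion stops.
SUM(total) = 1 + 1 + 1 + 5 + 2 + 10 + 5 = 25.

25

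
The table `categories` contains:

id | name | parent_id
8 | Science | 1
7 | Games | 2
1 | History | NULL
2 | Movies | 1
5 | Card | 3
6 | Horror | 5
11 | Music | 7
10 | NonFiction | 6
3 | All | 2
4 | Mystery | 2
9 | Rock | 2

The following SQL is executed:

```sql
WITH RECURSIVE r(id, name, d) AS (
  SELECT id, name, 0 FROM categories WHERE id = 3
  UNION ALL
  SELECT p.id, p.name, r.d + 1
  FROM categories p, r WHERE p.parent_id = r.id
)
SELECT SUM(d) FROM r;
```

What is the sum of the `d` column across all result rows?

Base: id=3 (All) at d 0.
Iteration 1: rows with parent_id in {3} -> Card (id 5, d 1).
Iteration 2: rows with parent_id in {5} -> Horror (id 6, d 2).
Iteration 3: rows with parent_id in {6} -> NonFiction (id 10, d 3).
Iteration 4: no rows with parent_id in {10}; recursion stops.
SUM(d) = 0 + 1 + 2 + 3 = 6.

6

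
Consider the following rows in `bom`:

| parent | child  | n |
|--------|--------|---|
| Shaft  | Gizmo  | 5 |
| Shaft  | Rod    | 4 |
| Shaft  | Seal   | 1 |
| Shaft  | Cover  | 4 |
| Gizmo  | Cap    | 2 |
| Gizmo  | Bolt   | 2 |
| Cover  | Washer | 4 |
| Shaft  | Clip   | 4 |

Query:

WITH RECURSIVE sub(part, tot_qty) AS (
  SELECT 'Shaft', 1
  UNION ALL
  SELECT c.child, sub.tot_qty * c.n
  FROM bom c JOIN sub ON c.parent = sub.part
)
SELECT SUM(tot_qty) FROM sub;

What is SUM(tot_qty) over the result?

55

Base: (Shaft, tot_qty=1).
Iteration 1: components of {Shaft} -> Clip = 1*4 = 4, Cover = 1*4 = 4, Gizmo = 1*5 = 5, Rod = 1*4 = 4, Seal = 1*1 = 1.
Iteration 2: components of {Clip,Cover,Gizmo,Rod,Seal} -> Bolt = 5*2 = 10, Cap = 5*2 = 10, Washer = 4*4 = 16.
Iteration 3: no further components; recursion stops.
SUM(tot_qty) = 1 + 4 + 5 + 4 + 4 + 1 + 10 + 10 + 16 = 55.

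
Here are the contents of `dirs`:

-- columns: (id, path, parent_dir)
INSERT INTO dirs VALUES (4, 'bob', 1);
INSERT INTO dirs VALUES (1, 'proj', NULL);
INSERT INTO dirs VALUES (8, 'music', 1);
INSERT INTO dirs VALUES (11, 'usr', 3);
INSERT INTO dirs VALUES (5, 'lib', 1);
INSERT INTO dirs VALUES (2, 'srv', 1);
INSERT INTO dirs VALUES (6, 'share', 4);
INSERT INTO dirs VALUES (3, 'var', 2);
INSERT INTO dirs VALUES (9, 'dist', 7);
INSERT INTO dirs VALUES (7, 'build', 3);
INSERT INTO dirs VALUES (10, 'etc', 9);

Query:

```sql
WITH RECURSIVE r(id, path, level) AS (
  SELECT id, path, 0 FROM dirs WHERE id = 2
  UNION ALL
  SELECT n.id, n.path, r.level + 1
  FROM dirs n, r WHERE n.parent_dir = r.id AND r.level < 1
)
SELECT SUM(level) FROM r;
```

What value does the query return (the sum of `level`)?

1

Base: id=2 (srv) at level 0.
Iteration 1: rows with parent_dir in {2} -> var (id 3, level 1).
Iteration 2: level < 1 fails for all current rows; recursion stops.
SUM(level) = 0 + 1 = 1.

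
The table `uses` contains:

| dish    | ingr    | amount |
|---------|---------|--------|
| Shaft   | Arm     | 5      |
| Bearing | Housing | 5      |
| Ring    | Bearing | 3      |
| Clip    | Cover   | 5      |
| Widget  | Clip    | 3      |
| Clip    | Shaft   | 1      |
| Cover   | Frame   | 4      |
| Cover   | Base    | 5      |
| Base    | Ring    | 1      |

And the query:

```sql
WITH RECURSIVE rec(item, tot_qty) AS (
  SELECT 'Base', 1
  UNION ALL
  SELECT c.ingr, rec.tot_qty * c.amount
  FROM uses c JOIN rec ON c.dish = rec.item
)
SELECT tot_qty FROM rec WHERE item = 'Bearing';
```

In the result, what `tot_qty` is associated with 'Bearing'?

3

Base: (Base, tot_qty=1).
Iteration 1: components of {Base} -> Ring = 1*1 = 1.
Iteration 2: components of {Ring} -> Bearing = 1*3 = 3.
Iteration 3: components of {Bearing} -> Housing = 3*5 = 15.
Iteration 4: no further components; recursion stops.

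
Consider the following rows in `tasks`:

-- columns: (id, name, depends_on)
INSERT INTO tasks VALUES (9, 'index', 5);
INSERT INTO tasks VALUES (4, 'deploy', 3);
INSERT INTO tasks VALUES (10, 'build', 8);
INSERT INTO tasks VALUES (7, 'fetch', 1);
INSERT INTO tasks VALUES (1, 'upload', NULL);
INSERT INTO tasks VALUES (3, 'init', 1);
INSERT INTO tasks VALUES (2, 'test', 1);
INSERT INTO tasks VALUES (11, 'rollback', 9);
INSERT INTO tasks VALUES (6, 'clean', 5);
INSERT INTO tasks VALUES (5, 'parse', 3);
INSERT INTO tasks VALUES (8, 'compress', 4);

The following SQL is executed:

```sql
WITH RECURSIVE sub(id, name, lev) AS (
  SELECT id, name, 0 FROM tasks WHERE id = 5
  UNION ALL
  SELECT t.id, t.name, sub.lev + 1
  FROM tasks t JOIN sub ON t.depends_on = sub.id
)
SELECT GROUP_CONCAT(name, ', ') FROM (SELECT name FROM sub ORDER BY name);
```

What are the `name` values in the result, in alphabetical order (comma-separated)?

clean, index, parse, rollback

Base: id=5 (parse) at lev 0.
Iteration 1: rows with depends_on in {5} -> clean (id 6, lev 1), index (id 9, lev 1).
Iteration 2: rows with depends_on in {6,9} -> rollback (id 11, lev 2).
Iteration 3: no rows with depends_on in {11}; recursion stops.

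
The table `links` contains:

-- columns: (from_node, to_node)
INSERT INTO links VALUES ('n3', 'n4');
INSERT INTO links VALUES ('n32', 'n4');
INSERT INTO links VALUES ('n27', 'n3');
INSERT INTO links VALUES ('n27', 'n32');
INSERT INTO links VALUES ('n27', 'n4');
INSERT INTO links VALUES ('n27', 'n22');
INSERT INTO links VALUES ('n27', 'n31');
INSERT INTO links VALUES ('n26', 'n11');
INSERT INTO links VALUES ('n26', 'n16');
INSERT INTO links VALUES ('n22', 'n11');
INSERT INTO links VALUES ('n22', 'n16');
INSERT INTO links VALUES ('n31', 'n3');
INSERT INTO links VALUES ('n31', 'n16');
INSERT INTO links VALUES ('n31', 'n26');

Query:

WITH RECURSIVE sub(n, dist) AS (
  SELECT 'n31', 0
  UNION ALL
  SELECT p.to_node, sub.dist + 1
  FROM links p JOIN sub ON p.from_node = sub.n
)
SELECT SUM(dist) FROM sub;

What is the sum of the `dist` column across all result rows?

9

Base: (n31, dist=0).
Iteration 1: edges from {n31} -> (n16, dist=1), (n26, dist=1), (n3, dist=1).
Iteration 2: edges from {n16,n26,n3} -> (n11, dist=2), (n16, dist=2), (n4, dist=2).
Iteration 3: no outgoing edges from {n11,n16,n4}; recursion stops.
SUM(dist) = 0 + 1 + 1 + 1 + 2 + 2 + 2 = 9.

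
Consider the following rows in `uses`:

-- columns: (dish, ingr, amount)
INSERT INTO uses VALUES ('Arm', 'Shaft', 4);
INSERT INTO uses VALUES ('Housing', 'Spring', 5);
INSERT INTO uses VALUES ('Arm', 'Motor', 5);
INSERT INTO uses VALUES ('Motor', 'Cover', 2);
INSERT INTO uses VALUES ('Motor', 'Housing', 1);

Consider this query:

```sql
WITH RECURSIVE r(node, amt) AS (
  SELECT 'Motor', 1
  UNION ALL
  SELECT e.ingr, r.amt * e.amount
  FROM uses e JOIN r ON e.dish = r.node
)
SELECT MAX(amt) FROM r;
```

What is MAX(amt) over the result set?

5

Base: (Motor, amt=1).
Iteration 1: components of {Motor} -> Cover = 1*2 = 2, Housing = 1*1 = 1.
Iteration 2: components of {Cover,Housing} -> Spring = 1*5 = 5.
Iteration 3: no further components; recursion stops.
amt values: 1, 2, 1, 5; the maximum is 5.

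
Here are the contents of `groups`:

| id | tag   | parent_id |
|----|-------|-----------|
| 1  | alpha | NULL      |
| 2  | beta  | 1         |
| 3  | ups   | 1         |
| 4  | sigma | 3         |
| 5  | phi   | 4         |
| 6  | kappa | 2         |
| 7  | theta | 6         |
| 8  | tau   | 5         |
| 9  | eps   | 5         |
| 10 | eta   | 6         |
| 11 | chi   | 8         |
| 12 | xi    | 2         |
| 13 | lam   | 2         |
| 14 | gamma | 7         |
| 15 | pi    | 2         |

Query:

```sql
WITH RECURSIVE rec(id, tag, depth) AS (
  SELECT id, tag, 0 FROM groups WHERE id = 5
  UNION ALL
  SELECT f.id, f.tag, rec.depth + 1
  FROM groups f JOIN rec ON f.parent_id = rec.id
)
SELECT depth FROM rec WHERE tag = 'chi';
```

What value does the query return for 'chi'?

Base: id=5 (phi) at depth 0.
Iteration 1: rows with parent_id in {5} -> tau (id 8, depth 1), eps (id 9, depth 1).
Iteration 2: rows with parent_id in {8,9} -> chi (id 11, depth 2).
Iteration 3: no rows with parent_id in {11}; recursion stops.

2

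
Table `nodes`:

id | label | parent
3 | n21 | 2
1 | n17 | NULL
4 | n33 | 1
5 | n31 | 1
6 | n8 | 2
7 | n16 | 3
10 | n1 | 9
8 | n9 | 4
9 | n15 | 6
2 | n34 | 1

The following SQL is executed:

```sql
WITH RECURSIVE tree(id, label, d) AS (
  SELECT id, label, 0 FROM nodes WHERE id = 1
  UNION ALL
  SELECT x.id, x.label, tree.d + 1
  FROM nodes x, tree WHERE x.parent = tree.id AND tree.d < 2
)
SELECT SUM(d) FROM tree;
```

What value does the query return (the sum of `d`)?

Base: id=1 (n17) at d 0.
Iteration 1: rows with parent in {1} -> n34 (id 2, d 1), n33 (id 4, d 1), n31 (id 5, d 1).
Iteration 2: rows with parent in {2,4,5} -> n21 (id 3, d 2), n8 (id 6, d 2), n9 (id 8, d 2).
Iteration 3: d < 2 fails for all current rows; recursion stops.
SUM(d) = 0 + 1 + 1 + 1 + 2 + 2 + 2 = 9.

9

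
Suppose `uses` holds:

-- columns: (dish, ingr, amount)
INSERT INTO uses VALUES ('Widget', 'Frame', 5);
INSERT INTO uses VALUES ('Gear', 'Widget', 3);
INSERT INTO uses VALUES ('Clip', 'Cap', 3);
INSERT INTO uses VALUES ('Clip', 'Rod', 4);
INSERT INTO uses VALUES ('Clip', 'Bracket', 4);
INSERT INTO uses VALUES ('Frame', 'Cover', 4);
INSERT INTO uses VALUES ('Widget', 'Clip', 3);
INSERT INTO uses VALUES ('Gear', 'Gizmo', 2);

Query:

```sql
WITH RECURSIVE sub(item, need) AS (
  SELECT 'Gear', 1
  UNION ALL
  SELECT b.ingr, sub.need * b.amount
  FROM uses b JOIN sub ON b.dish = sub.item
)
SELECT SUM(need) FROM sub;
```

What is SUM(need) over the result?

Base: (Gear, need=1).
Iteration 1: components of {Gear} -> Gizmo = 1*2 = 2, Widget = 1*3 = 3.
Iteration 2: components of {Gizmo,Widget} -> Clip = 3*3 = 9, Frame = 3*5 = 15.
Iteration 3: components of {Clip,Frame} -> Bracket = 9*4 = 36, Cap = 9*3 = 27, Cover = 15*4 = 60, Rod = 9*4 = 36.
Iteration 4: no further components; recursion stops.
SUM(need) = 1 + 3 + 2 + 9 + 15 + 36 + 36 + 27 + 60 = 189.

189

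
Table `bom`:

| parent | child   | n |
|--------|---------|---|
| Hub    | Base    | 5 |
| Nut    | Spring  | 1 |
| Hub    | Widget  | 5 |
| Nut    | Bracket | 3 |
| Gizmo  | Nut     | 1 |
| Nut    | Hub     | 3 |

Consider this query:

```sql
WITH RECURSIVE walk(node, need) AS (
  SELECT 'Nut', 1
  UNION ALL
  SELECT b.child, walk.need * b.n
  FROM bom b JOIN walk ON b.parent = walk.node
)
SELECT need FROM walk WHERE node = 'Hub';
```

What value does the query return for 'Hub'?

3

Base: (Nut, need=1).
Iteration 1: components of {Nut} -> Bracket = 1*3 = 3, Hub = 1*3 = 3, Spring = 1*1 = 1.
Iteration 2: components of {Bracket,Hub,Spring} -> Base = 3*5 = 15, Widget = 3*5 = 15.
Iteration 3: no further components; recursion stops.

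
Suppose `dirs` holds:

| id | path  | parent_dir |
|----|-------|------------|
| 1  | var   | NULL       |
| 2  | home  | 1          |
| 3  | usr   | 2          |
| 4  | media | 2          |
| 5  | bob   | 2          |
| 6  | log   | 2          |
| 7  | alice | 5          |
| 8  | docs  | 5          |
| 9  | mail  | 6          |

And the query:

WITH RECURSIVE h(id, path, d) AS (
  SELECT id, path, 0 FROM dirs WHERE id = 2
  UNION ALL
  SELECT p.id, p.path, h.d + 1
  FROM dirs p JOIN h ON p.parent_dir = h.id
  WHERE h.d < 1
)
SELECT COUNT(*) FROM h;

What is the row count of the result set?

5

Base: id=2 (home) at d 0.
Iteration 1: rows with parent_dir in {2} -> usr (id 3, d 1), media (id 4, d 1), bob (id 5, d 1), log (id 6, d 1).
Iteration 2: d < 1 fails for all current rows; recursion stops.
Total rows emitted: 5.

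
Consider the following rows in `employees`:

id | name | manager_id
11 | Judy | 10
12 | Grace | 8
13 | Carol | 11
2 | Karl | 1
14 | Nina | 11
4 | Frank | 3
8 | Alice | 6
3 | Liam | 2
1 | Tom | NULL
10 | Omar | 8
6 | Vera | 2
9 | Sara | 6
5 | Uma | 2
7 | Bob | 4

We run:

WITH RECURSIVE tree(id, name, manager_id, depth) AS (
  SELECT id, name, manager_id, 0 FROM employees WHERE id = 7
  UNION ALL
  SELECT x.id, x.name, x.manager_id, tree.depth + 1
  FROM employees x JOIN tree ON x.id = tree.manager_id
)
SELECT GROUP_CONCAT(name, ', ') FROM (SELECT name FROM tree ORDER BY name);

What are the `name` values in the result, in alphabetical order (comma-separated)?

Base: id=7 (Bob), manager_id=4, depth 0.
Iteration 1: join on id=4 -> Frank (id 4, manager_id=3, depth 1).
Iteration 2: join on id=3 -> Liam (id 3, manager_id=2, depth 2).
Iteration 3: join on id=2 -> Karl (id 2, manager_id=1, depth 3).
Iteration 4: join on id=1 -> Tom (id 1, manager_id=NULL, depth 4).
Iteration 5: manager_id is NULL; no match; recursion stops.

Bob, Frank, Karl, Liam, Tom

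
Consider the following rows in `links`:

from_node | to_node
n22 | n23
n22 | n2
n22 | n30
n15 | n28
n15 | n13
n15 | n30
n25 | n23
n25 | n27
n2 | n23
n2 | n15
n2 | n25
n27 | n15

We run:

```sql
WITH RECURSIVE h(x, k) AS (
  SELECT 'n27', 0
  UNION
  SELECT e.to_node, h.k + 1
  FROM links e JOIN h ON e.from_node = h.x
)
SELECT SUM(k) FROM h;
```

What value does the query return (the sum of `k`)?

Base: (n27, k=0).
Iteration 1: edges from {n27} -> (n15, k=1).
Iteration 2: edges from {n15} -> (n13, k=2), (n28, k=2), (n30, k=2).
Iteration 3: no outgoing edges from {n13,n28,n30}; recursion stops.
SUM(k) = 0 + 1 + 2 + 2 + 2 = 7.

7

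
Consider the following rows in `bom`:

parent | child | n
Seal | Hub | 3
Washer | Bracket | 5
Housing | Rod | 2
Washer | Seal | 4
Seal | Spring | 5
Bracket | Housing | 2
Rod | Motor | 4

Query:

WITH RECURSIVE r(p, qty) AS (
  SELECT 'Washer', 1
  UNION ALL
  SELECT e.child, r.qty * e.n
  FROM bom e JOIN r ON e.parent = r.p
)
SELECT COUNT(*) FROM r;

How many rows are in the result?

Base: (Washer, qty=1).
Iteration 1: components of {Washer} -> Bracket = 1*5 = 5, Seal = 1*4 = 4.
Iteration 2: components of {Bracket,Seal} -> Housing = 5*2 = 10, Hub = 4*3 = 12, Spring = 4*5 = 20.
Iteration 3: components of {Housing,Hub,Spring} -> Rod = 10*2 = 20.
Iteration 4: components of {Rod} -> Motor = 20*4 = 80.
Iteration 5: no further components; recursion stops.
Total rows emitted: 8.

8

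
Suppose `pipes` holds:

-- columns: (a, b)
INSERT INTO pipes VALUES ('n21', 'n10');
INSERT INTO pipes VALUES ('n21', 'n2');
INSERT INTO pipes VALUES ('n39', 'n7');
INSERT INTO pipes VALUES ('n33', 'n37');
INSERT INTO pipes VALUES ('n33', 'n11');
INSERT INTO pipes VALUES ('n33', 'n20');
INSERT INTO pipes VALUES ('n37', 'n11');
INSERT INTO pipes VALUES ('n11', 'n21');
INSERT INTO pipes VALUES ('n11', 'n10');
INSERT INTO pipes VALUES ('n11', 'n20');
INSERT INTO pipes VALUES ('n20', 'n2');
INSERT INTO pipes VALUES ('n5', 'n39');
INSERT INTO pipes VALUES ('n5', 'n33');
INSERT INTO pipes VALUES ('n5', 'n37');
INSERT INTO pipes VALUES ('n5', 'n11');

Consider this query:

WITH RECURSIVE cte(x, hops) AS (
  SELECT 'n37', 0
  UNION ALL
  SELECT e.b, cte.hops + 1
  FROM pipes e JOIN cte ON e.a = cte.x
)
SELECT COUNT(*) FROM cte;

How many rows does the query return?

Base: (n37, hops=0).
Iteration 1: edges from {n37} -> (n11, hops=1).
Iteration 2: edges from {n11} -> (n10, hops=2), (n20, hops=2), (n21, hops=2).
Iteration 3: edges from {n10,n20,n21} -> (n10, hops=3), (n2, hops=3) x2. [UNION ALL keeps all 3 new rows, including repeats]
Iteration 4: no outgoing edges from {n10,n2}; recursion stops.
Total rows emitted: 8.

8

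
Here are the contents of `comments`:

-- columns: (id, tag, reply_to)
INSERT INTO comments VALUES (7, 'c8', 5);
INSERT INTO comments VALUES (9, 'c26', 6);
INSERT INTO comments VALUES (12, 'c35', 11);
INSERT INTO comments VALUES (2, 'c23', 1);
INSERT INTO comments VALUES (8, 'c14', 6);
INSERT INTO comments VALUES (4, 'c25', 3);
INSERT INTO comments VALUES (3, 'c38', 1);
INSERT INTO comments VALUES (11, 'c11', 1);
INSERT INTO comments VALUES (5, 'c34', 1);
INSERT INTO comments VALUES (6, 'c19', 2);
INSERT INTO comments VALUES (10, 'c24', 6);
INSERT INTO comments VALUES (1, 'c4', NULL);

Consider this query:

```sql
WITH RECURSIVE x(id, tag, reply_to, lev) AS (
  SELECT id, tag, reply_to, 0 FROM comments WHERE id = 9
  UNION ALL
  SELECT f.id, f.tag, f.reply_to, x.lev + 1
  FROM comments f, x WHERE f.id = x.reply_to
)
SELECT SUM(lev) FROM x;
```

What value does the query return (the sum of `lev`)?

Base: id=9 (c26), reply_to=6, lev 0.
Iteration 1: join on id=6 -> c19 (id 6, reply_to=2, lev 1).
Iteration 2: join on id=2 -> c23 (id 2, reply_to=1, lev 2).
Iteration 3: join on id=1 -> c4 (id 1, reply_to=NULL, lev 3).
Iteration 4: reply_to is NULL; no match; recursion stops.
SUM(lev) = 0 + 1 + 2 + 3 = 6.

6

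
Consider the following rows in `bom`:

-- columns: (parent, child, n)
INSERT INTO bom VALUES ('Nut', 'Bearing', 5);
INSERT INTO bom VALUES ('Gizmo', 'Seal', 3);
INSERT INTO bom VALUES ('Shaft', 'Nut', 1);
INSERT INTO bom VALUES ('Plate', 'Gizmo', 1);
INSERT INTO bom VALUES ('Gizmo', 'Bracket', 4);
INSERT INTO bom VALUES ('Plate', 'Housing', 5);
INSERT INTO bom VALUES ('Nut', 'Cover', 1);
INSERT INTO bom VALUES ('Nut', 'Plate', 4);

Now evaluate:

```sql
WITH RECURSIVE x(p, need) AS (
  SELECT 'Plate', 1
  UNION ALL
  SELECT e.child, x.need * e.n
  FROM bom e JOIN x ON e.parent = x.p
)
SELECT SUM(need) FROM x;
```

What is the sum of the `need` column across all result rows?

14

Base: (Plate, need=1).
Iteration 1: components of {Plate} -> Gizmo = 1*1 = 1, Housing = 1*5 = 5.
Iteration 2: components of {Gizmo,Housing} -> Bracket = 1*4 = 4, Seal = 1*3 = 3.
Iteration 3: no further components; recursion stops.
SUM(need) = 1 + 1 + 5 + 3 + 4 = 14.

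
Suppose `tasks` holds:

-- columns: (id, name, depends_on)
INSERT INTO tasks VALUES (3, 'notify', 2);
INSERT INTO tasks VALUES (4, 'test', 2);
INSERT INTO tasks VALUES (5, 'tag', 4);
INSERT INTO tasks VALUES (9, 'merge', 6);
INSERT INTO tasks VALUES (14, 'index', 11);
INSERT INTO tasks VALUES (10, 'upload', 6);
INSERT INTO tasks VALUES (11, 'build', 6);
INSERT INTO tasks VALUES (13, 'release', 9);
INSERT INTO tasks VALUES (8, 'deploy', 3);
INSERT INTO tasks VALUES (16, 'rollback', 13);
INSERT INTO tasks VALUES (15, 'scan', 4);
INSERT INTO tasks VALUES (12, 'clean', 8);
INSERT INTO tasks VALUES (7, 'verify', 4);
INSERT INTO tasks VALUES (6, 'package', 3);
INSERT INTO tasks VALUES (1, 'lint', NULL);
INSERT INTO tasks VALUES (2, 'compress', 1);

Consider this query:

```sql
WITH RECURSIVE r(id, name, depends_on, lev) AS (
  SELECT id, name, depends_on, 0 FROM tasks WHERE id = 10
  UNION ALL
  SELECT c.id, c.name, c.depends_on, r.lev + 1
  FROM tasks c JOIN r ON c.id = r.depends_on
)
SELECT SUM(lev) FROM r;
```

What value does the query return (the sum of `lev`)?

10

Base: id=10 (upload), depends_on=6, lev 0.
Iteration 1: join on id=6 -> package (id 6, depends_on=3, lev 1).
Iteration 2: join on id=3 -> notify (id 3, depends_on=2, lev 2).
Iteration 3: join on id=2 -> compress (id 2, depends_on=1, lev 3).
Iteration 4: join on id=1 -> lint (id 1, depends_on=NULL, lev 4).
Iteration 5: depends_on is NULL; no match; recursion stops.
SUM(lev) = 0 + 1 + 2 + 3 + 4 = 10.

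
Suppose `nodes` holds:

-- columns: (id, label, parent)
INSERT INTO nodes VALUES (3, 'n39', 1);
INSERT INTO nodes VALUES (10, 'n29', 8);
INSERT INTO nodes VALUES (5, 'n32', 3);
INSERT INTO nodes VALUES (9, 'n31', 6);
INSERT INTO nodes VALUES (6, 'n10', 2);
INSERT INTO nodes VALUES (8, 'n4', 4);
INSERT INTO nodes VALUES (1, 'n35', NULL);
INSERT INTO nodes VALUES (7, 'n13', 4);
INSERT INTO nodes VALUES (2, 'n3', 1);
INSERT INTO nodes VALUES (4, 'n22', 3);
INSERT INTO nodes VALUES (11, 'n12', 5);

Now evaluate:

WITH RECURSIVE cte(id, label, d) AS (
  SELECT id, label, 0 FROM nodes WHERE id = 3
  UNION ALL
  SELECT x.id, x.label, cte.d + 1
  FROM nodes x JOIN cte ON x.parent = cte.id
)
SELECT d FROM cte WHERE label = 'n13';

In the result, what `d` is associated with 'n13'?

Base: id=3 (n39) at d 0.
Iteration 1: rows with parent in {3} -> n22 (id 4, d 1), n32 (id 5, d 1).
Iteration 2: rows with parent in {4,5} -> n13 (id 7, d 2), n4 (id 8, d 2), n12 (id 11, d 2).
Iteration 3: rows with parent in {7,8,11} -> n29 (id 10, d 3).
Iteration 4: no rows with parent in {10}; recursion stops.

2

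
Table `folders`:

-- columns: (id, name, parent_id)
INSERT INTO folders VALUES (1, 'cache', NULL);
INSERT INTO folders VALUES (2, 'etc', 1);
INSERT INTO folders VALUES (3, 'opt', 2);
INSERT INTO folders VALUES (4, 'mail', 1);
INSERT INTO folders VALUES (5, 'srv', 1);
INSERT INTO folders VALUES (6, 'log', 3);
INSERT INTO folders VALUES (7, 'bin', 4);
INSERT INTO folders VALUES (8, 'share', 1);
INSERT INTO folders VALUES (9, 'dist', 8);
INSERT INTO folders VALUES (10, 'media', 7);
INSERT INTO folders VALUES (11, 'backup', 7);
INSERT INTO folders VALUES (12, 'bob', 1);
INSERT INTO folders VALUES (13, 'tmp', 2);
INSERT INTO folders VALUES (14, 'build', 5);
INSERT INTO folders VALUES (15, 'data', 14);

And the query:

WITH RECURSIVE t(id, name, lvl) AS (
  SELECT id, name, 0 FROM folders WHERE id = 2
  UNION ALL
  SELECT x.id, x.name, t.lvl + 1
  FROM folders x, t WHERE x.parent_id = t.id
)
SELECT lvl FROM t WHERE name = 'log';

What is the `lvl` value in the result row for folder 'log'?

2

Base: id=2 (etc) at lvl 0.
Iteration 1: rows with parent_id in {2} -> opt (id 3, lvl 1), tmp (id 13, lvl 1).
Iteration 2: rows with parent_id in {3,13} -> log (id 6, lvl 2).
Iteration 3: no rows with parent_id in {6}; recursion stops.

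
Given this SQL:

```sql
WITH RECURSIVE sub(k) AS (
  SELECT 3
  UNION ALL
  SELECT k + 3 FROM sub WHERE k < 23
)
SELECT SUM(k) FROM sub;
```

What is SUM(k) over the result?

108

Base: k=3.
Iteration 1: 3 < 23 holds -> k = 3 + 3 = 6.
Iteration 2: 6 < 23 holds -> k = 6 + 3 = 9.
Iteration 3: 9 < 23 holds -> k = 9 + 3 = 12.
Iteration 4: 12 < 23 holds -> k = 12 + 3 = 15.
Iteration 5: 15 < 23 holds -> k = 15 + 3 = 18.
Iteration 6: 18 < 23 holds -> k = 18 + 3 = 21.
Iteration 7: 21 < 23 holds -> k = 21 + 3 = 24.
Iteration 8: 24 < 23 fails; recursion stops.
SUM(k) = 3 + 6 + 9 + 12 + 15 + 18 + 21 + 24 = 108.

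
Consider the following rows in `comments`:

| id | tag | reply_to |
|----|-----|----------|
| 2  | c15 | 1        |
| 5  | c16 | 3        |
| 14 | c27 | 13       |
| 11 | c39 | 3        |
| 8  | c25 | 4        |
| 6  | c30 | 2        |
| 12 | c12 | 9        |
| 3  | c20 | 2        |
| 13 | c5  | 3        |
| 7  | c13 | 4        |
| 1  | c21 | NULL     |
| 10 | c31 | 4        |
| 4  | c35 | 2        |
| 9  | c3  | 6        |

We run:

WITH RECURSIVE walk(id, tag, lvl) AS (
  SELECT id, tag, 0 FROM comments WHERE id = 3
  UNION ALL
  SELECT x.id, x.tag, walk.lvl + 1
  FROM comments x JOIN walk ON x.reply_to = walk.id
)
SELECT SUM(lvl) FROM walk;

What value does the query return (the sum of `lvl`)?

Base: id=3 (c20) at lvl 0.
Iteration 1: rows with reply_to in {3} -> c16 (id 5, lvl 1), c39 (id 11, lvl 1), c5 (id 13, lvl 1).
Iteration 2: rows with reply_to in {5,11,13} -> c27 (id 14, lvl 2).
Iteration 3: no rows with reply_to in {14}; recursion stops.
SUM(lvl) = 0 + 1 + 1 + 1 + 2 = 5.

5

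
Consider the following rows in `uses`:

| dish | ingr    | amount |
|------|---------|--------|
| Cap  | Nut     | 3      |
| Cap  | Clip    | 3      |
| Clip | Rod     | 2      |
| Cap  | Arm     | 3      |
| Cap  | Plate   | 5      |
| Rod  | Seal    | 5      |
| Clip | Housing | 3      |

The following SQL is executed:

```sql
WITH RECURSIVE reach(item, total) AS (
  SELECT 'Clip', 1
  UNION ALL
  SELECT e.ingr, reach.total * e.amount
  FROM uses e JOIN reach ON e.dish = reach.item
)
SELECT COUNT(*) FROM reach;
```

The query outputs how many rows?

4

Base: (Clip, total=1).
Iteration 1: components of {Clip} -> Housing = 1*3 = 3, Rod = 1*2 = 2.
Iteration 2: components of {Housing,Rod} -> Seal = 2*5 = 10.
Iteration 3: no further components; recursion stops.
Total rows emitted: 4.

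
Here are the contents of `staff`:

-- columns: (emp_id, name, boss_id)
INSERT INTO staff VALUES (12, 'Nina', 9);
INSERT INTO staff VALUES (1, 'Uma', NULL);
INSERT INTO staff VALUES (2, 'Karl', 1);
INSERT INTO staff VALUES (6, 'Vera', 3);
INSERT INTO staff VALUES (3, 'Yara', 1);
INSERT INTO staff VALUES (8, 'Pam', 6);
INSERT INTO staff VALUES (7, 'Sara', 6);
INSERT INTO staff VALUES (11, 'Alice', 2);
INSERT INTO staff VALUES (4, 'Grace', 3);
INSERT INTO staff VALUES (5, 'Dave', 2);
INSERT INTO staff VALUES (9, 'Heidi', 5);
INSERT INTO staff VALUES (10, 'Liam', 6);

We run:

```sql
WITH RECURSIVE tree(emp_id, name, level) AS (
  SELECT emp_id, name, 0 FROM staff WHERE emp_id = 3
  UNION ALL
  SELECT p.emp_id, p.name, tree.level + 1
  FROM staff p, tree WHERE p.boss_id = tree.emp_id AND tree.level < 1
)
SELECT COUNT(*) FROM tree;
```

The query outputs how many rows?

3

Base: emp_id=3 (Yara) at level 0.
Iteration 1: rows with boss_id in {3} -> Grace (id 4, level 1), Vera (id 6, level 1).
Iteration 2: level < 1 fails for all current rows; recursion stops.
Total rows emitted: 3.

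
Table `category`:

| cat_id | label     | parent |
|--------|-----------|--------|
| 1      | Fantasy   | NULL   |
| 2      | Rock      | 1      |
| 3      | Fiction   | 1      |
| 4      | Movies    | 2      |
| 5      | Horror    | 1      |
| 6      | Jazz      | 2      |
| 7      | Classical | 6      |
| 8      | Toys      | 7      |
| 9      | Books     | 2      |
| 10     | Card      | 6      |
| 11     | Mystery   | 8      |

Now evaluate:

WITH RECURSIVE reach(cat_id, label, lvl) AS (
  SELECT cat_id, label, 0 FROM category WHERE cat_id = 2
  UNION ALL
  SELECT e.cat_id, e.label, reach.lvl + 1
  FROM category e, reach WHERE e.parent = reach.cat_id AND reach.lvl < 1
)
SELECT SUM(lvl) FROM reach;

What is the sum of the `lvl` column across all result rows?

Base: cat_id=2 (Rock) at lvl 0.
Iteration 1: rows with parent in {2} -> Movies (id 4, lvl 1), Jazz (id 6, lvl 1), Books (id 9, lvl 1).
Iteration 2: lvl < 1 fails for all current rows; recursion stops.
SUM(lvl) = 0 + 1 + 1 + 1 = 3.

3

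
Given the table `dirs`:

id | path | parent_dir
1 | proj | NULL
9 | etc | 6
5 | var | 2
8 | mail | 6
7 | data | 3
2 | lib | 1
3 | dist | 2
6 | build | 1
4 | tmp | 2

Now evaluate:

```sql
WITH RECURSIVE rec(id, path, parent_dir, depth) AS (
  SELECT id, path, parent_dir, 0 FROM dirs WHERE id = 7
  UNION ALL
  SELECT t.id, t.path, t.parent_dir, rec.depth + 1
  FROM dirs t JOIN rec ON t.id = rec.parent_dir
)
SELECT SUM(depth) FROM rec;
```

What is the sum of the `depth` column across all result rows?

Base: id=7 (data), parent_dir=3, depth 0.
Iteration 1: join on id=3 -> dist (id 3, parent_dir=2, depth 1).
Iteration 2: join on id=2 -> lib (id 2, parent_dir=1, depth 2).
Iteration 3: join on id=1 -> proj (id 1, parent_dir=NULL, depth 3).
Iteration 4: parent_dir is NULL; no match; recursion stops.
SUM(depth) = 0 + 1 + 2 + 3 = 6.

6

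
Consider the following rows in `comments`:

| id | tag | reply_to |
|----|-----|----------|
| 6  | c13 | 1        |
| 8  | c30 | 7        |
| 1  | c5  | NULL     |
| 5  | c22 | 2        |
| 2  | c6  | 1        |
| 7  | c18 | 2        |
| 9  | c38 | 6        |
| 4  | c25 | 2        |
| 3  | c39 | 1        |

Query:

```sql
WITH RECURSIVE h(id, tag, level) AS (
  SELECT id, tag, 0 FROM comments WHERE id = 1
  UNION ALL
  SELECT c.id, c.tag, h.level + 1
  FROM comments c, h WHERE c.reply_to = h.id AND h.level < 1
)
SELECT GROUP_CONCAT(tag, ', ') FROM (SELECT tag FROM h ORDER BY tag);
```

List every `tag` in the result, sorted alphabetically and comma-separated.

Base: id=1 (c5) at level 0.
Iteration 1: rows with reply_to in {1} -> c6 (id 2, level 1), c39 (id 3, level 1), c13 (id 6, level 1).
Iteration 2: level < 1 fails for all current rows; recursion stops.

c13, c39, c5, c6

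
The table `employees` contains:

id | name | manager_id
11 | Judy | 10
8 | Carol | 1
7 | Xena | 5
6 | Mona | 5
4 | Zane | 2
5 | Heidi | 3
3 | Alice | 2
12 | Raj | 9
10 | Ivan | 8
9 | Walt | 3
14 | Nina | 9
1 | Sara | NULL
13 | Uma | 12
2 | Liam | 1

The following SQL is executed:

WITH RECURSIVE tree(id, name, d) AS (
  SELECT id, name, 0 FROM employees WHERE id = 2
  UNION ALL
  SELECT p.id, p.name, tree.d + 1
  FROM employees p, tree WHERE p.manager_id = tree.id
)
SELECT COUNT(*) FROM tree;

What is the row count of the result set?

Base: id=2 (Liam) at d 0.
Iteration 1: rows with manager_id in {2} -> Alice (id 3, d 1), Zane (id 4, d 1).
Iteration 2: rows with manager_id in {3,4} -> Heidi (id 5, d 2), Walt (id 9, d 2).
Iteration 3: rows with manager_id in {5,9} -> Mona (id 6, d 3), Xena (id 7, d 3), Raj (id 12, d 3), Nina (id 14, d 3).
Iteration 4: rows with manager_id in {6,7,12,14} -> Uma (id 13, d 4).
Iteration 5: no rows with manager_id in {13}; recursion stops.
Total rows emitted: 10.

10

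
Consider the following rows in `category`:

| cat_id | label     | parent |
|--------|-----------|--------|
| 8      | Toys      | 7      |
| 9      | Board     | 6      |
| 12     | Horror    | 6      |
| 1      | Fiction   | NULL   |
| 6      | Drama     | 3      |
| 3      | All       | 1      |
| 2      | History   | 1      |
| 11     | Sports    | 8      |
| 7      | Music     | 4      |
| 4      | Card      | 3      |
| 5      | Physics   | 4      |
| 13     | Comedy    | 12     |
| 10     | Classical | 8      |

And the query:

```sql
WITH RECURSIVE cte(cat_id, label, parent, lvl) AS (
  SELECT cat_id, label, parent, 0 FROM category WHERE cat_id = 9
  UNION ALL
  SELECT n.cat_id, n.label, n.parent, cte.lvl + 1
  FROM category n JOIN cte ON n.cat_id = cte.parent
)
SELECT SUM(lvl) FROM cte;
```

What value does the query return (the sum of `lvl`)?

Base: cat_id=9 (Board), parent=6, lvl 0.
Iteration 1: join on cat_id=6 -> Drama (id 6, parent=3, lvl 1).
Iteration 2: join on cat_id=3 -> All (id 3, parent=1, lvl 2).
Iteration 3: join on cat_id=1 -> Fiction (id 1, parent=NULL, lvl 3).
Iteration 4: parent is NULL; no match; recursion stops.
SUM(lvl) = 0 + 1 + 2 + 3 = 6.

6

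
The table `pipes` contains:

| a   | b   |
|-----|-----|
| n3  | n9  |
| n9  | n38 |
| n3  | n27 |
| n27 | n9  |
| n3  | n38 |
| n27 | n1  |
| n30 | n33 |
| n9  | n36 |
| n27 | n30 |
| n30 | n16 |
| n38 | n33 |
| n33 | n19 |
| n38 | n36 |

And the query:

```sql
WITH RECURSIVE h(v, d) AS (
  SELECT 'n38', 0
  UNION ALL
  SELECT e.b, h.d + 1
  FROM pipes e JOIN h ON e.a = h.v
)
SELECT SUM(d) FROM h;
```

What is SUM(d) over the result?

4

Base: (n38, d=0).
Iteration 1: edges from {n38} -> (n33, d=1), (n36, d=1).
Iteration 2: edges from {n33,n36} -> (n19, d=2).
Iteration 3: no outgoing edges from {n19}; recursion stops.
SUM(d) = 0 + 1 + 1 + 2 = 4.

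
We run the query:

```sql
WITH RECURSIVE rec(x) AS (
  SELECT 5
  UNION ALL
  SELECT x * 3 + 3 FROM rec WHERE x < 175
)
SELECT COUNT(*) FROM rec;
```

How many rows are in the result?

5

Base: x=5.
Iteration 1: 5 < 175 holds -> x = 5 * 3 + 3 = 18.
Iteration 2: 18 < 175 holds -> x = 18 * 3 + 3 = 57.
Iteration 3: 57 < 175 holds -> x = 57 * 3 + 3 = 174.
Iteration 4: 174 < 175 holds -> x = 174 * 3 + 3 = 525.
Iteration 5: 525 < 175 fails; recursion stops.
Total rows emitted: 5.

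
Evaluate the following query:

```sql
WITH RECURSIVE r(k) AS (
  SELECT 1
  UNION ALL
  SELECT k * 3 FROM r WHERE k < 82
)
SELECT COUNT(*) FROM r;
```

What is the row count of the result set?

6

Base: k=1.
Iteration 1: 1 < 82 holds -> k = 1 * 3 = 3.
Iteration 2: 3 < 82 holds -> k = 3 * 3 = 9.
Iteration 3: 9 < 82 holds -> k = 9 * 3 = 27.
Iteration 4: 27 < 82 holds -> k = 27 * 3 = 81.
Iteration 5: 81 < 82 holds -> k = 81 * 3 = 243.
Iteration 6: 243 < 82 fails; recursion stops.
Total rows emitted: 6.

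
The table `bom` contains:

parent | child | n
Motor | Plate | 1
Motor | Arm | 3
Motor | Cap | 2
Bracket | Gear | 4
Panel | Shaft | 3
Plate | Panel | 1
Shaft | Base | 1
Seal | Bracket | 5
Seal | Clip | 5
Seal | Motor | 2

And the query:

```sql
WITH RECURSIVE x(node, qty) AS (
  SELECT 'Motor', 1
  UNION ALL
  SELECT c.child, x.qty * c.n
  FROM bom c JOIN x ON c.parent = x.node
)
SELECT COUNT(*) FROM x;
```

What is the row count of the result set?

7

Base: (Motor, qty=1).
Iteration 1: components of {Motor} -> Arm = 1*3 = 3, Cap = 1*2 = 2, Plate = 1*1 = 1.
Iteration 2: components of {Arm,Cap,Plate} -> Panel = 1*1 = 1.
Iteration 3: components of {Panel} -> Shaft = 1*3 = 3.
Iteration 4: components of {Shaft} -> Base = 3*1 = 3.
Iteration 5: no further components; recursion stops.
Total rows emitted: 7.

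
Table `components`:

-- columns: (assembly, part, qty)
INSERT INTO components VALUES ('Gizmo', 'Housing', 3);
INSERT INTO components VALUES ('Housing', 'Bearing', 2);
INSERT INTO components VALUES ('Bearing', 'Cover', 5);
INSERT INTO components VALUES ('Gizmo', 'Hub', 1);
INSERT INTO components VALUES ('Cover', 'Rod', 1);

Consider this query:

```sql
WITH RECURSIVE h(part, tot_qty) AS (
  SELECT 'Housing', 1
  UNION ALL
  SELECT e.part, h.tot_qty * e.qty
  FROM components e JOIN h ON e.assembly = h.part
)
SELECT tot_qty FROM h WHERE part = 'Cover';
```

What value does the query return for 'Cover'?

10

Base: (Housing, tot_qty=1).
Iteration 1: components of {Housing} -> Bearing = 1*2 = 2.
Iteration 2: components of {Bearing} -> Cover = 2*5 = 10.
Iteration 3: components of {Cover} -> Rod = 10*1 = 10.
Iteration 4: no further components; recursion stops.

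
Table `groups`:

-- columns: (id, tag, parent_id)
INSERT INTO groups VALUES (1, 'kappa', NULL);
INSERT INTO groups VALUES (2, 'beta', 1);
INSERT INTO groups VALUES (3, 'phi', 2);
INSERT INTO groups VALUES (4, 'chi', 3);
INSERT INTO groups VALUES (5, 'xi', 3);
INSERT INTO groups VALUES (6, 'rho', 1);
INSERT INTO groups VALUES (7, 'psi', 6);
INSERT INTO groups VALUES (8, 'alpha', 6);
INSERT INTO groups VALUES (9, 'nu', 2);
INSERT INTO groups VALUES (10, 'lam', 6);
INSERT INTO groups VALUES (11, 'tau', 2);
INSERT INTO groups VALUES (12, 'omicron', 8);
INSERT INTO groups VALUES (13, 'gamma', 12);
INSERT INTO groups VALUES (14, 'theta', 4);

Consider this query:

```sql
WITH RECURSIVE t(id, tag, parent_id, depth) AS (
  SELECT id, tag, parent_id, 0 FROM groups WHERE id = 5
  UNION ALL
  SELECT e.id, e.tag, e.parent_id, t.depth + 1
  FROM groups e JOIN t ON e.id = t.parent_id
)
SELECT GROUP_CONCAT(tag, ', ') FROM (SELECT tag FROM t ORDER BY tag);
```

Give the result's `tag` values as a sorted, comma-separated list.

Base: id=5 (xi), parent_id=3, depth 0.
Iteration 1: join on id=3 -> phi (id 3, parent_id=2, depth 1).
Iteration 2: join on id=2 -> beta (id 2, parent_id=1, depth 2).
Iteration 3: join on id=1 -> kappa (id 1, parent_id=NULL, depth 3).
Iteration 4: parent_id is NULL; no match; recursion stops.

beta, kappa, phi, xi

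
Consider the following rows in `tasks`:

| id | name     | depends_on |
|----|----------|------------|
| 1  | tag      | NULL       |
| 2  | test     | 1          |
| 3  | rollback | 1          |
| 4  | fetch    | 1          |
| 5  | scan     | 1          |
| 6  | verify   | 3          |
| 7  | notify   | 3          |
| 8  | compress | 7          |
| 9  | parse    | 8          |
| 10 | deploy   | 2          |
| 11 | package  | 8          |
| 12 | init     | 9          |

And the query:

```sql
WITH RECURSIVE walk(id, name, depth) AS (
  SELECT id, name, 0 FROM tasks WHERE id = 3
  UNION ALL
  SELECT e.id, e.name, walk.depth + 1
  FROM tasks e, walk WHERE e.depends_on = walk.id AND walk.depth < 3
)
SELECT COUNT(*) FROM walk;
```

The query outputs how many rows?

Base: id=3 (rollback) at depth 0.
Iteration 1: rows with depends_on in {3} -> verify (id 6, depth 1), notify (id 7, depth 1).
Iteration 2: rows with depends_on in {6,7} -> compress (id 8, depth 2).
Iteration 3: rows with depends_on in {8} -> parse (id 9, depth 3), package (id 11, depth 3).
Iteration 4: depth < 3 fails for all current rows; recursion stops.
Total rows emitted: 6.

6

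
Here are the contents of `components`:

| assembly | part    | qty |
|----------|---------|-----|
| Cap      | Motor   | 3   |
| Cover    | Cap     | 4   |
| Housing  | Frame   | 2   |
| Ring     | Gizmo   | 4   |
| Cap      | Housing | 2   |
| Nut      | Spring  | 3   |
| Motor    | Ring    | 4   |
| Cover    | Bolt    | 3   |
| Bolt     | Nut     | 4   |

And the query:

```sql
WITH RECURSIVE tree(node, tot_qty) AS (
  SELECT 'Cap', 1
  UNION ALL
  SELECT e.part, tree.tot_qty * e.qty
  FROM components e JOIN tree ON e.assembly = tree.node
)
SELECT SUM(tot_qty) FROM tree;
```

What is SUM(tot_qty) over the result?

Base: (Cap, tot_qty=1).
Iteration 1: components of {Cap} -> Housing = 1*2 = 2, Motor = 1*3 = 3.
Iteration 2: components of {Housing,Motor} -> Frame = 2*2 = 4, Ring = 3*4 = 12.
Iteration 3: components of {Frame,Ring} -> Gizmo = 12*4 = 48.
Iteration 4: no further components; recursion stops.
SUM(tot_qty) = 1 + 2 + 3 + 4 + 12 + 48 = 70.

70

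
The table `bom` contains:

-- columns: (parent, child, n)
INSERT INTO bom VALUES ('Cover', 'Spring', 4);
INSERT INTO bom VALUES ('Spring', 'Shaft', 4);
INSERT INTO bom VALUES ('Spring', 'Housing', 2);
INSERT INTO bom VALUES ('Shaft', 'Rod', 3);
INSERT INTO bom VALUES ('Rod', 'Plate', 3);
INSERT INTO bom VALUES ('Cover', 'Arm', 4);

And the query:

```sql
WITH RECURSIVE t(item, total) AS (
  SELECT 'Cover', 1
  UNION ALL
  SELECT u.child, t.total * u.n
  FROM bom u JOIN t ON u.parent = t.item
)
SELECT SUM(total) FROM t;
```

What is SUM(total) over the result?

Base: (Cover, total=1).
Iteration 1: components of {Cover} -> Arm = 1*4 = 4, Spring = 1*4 = 4.
Iteration 2: components of {Arm,Spring} -> Housing = 4*2 = 8, Shaft = 4*4 = 16.
Iteration 3: components of {Housing,Shaft} -> Rod = 16*3 = 48.
Iteration 4: components of {Rod} -> Plate = 48*3 = 144.
Iteration 5: no further components; recursion stops.
SUM(total) = 1 + 4 + 4 + 16 + 8 + 48 + 144 = 225.

225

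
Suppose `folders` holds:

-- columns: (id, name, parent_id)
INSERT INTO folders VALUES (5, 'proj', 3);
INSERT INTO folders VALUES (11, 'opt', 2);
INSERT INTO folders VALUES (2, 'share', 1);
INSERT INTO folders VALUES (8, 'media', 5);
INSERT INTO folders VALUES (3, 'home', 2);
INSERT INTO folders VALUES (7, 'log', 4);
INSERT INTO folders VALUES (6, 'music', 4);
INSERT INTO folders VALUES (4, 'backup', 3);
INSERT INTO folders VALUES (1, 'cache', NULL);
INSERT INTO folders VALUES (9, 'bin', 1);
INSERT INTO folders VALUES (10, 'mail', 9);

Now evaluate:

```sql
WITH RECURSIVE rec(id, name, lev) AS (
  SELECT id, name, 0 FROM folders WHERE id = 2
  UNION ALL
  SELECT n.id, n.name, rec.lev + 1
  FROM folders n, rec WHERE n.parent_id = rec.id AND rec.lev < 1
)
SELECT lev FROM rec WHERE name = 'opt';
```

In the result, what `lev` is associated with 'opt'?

Base: id=2 (share) at lev 0.
Iteration 1: rows with parent_id in {2} -> home (id 3, lev 1), opt (id 11, lev 1).
Iteration 2: lev < 1 fails for all current rows; recursion stops.

1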